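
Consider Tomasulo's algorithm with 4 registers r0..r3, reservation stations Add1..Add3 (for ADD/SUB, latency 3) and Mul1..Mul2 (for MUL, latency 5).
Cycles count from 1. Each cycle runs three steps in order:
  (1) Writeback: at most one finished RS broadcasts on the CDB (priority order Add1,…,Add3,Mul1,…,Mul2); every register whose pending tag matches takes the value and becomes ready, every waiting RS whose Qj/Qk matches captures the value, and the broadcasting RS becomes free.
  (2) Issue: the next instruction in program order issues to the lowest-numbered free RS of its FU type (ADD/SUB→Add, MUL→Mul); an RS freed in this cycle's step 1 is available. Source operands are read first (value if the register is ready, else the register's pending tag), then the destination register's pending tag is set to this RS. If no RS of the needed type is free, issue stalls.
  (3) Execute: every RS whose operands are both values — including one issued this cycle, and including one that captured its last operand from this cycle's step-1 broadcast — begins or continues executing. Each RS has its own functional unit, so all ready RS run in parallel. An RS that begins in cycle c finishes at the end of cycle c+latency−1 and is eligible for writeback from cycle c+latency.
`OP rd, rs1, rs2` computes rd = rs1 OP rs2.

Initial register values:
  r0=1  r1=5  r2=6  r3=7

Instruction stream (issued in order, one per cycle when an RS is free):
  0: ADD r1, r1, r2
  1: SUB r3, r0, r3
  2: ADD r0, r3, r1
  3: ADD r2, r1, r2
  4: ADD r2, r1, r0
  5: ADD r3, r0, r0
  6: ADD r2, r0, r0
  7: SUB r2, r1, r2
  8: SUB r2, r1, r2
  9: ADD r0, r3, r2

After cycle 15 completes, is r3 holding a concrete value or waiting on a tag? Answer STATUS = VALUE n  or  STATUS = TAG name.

STATUS = VALUE 10

  c1: issue ADD r1<-Add1  regs: r0:1,r1:Add1,r2:6,r3:7
  c2: issue SUB r3<-Add2  regs: r0:1,r1:Add1,r2:6,r3:Add2
  c3: issue ADD r0<-Add3  regs: r0:Add3,r1:Add1,r2:6,r3:Add2
  c4: CDB Add1=11; issue ADD r2<-Add1  regs: r0:Add3,r1:11,r2:Add1,r3:Add2
  c5: CDB Add2=-6; issue ADD r2<-Add2  regs: r0:Add3,r1:11,r2:Add2,r3:-6
  c6: stall  regs: r0:Add3,r1:11,r2:Add2,r3:-6
  c7: CDB Add1=17; issue ADD r3<-Add1  regs: r0:Add3,r1:11,r2:Add2,r3:Add1
  c8: CDB Add3=5; issue ADD r2<-Add3  regs: r0:5,r1:11,r2:Add3,r3:Add1
  c9: stall  regs: r0:5,r1:11,r2:Add3,r3:Add1
  c10: stall  regs: r0:5,r1:11,r2:Add3,r3:Add1
  c11: CDB Add1=10; issue SUB r2<-Add1  regs: r0:5,r1:11,r2:Add1,r3:10
  c12: CDB Add2=16; issue SUB r2<-Add2  regs: r0:5,r1:11,r2:Add2,r3:10
  c13: CDB Add3=10; issue ADD r0<-Add3  regs: r0:Add3,r1:11,r2:Add2,r3:10
  c14: -  regs: r0:Add3,r1:11,r2:Add2,r3:10
  c15: -  regs: r0:Add3,r1:11,r2:Add2,r3:10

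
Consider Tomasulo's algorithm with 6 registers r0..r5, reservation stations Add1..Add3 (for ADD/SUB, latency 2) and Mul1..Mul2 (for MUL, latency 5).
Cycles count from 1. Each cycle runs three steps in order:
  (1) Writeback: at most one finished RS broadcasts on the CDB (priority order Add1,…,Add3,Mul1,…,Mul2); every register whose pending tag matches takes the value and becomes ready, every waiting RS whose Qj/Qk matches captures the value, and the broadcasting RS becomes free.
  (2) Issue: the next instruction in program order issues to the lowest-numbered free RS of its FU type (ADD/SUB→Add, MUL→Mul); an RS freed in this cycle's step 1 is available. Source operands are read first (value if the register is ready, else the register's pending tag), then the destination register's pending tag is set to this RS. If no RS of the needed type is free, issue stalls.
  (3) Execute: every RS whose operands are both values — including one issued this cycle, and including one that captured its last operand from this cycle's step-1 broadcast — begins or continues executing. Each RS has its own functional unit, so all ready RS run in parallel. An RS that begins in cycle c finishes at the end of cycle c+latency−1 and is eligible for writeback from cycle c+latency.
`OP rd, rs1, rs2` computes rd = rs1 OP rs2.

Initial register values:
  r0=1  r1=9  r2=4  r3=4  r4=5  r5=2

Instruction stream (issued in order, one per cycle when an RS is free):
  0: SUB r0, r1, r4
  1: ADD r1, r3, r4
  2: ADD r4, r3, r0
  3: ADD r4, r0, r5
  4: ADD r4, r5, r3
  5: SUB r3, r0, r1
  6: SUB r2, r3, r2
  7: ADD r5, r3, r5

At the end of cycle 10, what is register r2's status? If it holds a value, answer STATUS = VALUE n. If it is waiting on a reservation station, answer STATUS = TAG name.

c1: issue SUB r0<-Add1 | r0:Add1,r1:9,r2:4,r3:4,r4:5,r5:2
c2: issue ADD r1<-Add2 | r0:Add1,r1:Add2,r2:4,r3:4,r4:5,r5:2
c3: CDB Add1=4; issue ADD r4<-Add1 | r0:4,r1:Add2,r2:4,r3:4,r4:Add1,r5:2
c4: CDB Add2=9; issue ADD r4<-Add2 | r0:4,r1:9,r2:4,r3:4,r4:Add2,r5:2
c5: CDB Add1=8; issue ADD r4<-Add1 | r0:4,r1:9,r2:4,r3:4,r4:Add1,r5:2
c6: CDB Add2=6; issue SUB r3<-Add2 | r0:4,r1:9,r2:4,r3:Add2,r4:Add1,r5:2
c7: CDB Add1=6; issue SUB r2<-Add1 | r0:4,r1:9,r2:Add1,r3:Add2,r4:6,r5:2
c8: CDB Add2=-5; issue ADD r5<-Add2 | r0:4,r1:9,r2:Add1,r3:-5,r4:6,r5:Add2
c9: - | r0:4,r1:9,r2:Add1,r3:-5,r4:6,r5:Add2
c10: CDB Add1=-9 | r0:4,r1:9,r2:-9,r3:-5,r4:6,r5:Add2

STATUS = VALUE -9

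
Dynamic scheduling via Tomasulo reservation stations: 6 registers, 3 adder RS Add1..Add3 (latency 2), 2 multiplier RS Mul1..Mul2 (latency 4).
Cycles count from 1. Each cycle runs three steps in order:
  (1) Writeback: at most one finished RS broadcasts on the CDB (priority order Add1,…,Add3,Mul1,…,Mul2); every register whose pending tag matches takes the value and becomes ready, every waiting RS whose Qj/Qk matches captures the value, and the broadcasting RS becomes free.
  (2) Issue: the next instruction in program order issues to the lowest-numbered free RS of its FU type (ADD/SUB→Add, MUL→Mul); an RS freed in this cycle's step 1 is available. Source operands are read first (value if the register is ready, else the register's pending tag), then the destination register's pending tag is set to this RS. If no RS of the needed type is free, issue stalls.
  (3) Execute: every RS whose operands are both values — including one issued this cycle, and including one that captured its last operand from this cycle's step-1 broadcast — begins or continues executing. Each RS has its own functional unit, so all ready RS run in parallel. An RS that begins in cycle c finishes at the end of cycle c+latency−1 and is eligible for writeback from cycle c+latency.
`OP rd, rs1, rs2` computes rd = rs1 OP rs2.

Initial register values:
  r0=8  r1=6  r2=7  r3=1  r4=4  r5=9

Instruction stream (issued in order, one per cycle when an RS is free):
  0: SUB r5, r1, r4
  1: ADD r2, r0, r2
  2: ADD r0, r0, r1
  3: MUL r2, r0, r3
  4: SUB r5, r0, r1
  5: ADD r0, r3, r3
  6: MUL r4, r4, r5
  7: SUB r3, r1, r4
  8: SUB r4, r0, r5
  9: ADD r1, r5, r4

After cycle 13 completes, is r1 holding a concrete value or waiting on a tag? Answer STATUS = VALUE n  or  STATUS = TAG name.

cycle 1: issue SUB r5<-Add1 // r0:8,r1:6,r2:7,r3:1,r4:4,r5:Add1
cycle 2: issue ADD r2<-Add2 // r0:8,r1:6,r2:Add2,r3:1,r4:4,r5:Add1
cycle 3: CDB Add1=2; issue ADD r0<-Add1 // r0:Add1,r1:6,r2:Add2,r3:1,r4:4,r5:2
cycle 4: CDB Add2=15; issue MUL r2<-Mul1 // r0:Add1,r1:6,r2:Mul1,r3:1,r4:4,r5:2
cycle 5: CDB Add1=14; issue SUB r5<-Add1 // r0:14,r1:6,r2:Mul1,r3:1,r4:4,r5:Add1
cycle 6: issue ADD r0<-Add2 // r0:Add2,r1:6,r2:Mul1,r3:1,r4:4,r5:Add1
cycle 7: CDB Add1=8; issue MUL r4<-Mul2 // r0:Add2,r1:6,r2:Mul1,r3:1,r4:Mul2,r5:8
cycle 8: CDB Add2=2; issue SUB r3<-Add1 // r0:2,r1:6,r2:Mul1,r3:Add1,r4:Mul2,r5:8
cycle 9: CDB Mul1=14; issue SUB r4<-Add2 // r0:2,r1:6,r2:14,r3:Add1,r4:Add2,r5:8
cycle 10: issue ADD r1<-Add3 // r0:2,r1:Add3,r2:14,r3:Add1,r4:Add2,r5:8
cycle 11: CDB Add2=-6 // r0:2,r1:Add3,r2:14,r3:Add1,r4:-6,r5:8
cycle 12: CDB Mul2=32 // r0:2,r1:Add3,r2:14,r3:Add1,r4:-6,r5:8
cycle 13: CDB Add3=2 // r0:2,r1:2,r2:14,r3:Add1,r4:-6,r5:8

STATUS = VALUE 2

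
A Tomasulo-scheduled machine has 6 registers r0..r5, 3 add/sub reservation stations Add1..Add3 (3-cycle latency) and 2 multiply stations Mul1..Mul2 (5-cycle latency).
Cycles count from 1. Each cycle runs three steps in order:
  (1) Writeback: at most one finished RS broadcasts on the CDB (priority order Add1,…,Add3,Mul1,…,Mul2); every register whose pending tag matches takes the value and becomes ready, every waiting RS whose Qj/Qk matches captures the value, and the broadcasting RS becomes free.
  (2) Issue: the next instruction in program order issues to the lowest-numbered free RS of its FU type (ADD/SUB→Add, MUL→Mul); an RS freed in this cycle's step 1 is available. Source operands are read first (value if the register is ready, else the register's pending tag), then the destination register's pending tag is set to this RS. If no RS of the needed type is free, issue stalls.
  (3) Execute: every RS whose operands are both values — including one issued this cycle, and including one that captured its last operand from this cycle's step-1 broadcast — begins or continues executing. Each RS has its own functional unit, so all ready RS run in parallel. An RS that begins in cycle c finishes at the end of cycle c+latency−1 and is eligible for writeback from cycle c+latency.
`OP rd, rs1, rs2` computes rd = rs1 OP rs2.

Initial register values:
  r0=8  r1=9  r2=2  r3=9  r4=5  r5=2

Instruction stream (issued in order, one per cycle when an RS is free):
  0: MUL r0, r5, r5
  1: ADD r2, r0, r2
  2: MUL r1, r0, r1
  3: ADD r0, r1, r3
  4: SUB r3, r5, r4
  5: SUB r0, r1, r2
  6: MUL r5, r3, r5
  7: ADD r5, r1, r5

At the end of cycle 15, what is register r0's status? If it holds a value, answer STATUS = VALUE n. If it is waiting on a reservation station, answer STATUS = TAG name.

c1: issue MUL r0<-Mul1 | r0:Mul1,r1:9,r2:2,r3:9,r4:5,r5:2
c2: issue ADD r2<-Add1 | r0:Mul1,r1:9,r2:Add1,r3:9,r4:5,r5:2
c3: issue MUL r1<-Mul2 | r0:Mul1,r1:Mul2,r2:Add1,r3:9,r4:5,r5:2
c4: issue ADD r0<-Add2 | r0:Add2,r1:Mul2,r2:Add1,r3:9,r4:5,r5:2
c5: issue SUB r3<-Add3 | r0:Add2,r1:Mul2,r2:Add1,r3:Add3,r4:5,r5:2
c6: CDB Mul1=4; stall | r0:Add2,r1:Mul2,r2:Add1,r3:Add3,r4:5,r5:2
c7: stall | r0:Add2,r1:Mul2,r2:Add1,r3:Add3,r4:5,r5:2
c8: CDB Add3=-3; issue SUB r0<-Add3 | r0:Add3,r1:Mul2,r2:Add1,r3:-3,r4:5,r5:2
c9: CDB Add1=6; issue MUL r5<-Mul1 | r0:Add3,r1:Mul2,r2:6,r3:-3,r4:5,r5:Mul1
c10: issue ADD r5<-Add1 | r0:Add3,r1:Mul2,r2:6,r3:-3,r4:5,r5:Add1
c11: CDB Mul2=36 | r0:Add3,r1:36,r2:6,r3:-3,r4:5,r5:Add1
c12: - | r0:Add3,r1:36,r2:6,r3:-3,r4:5,r5:Add1
c13: - | r0:Add3,r1:36,r2:6,r3:-3,r4:5,r5:Add1
c14: CDB Add2=45 | r0:Add3,r1:36,r2:6,r3:-3,r4:5,r5:Add1
c15: CDB Add3=30 | r0:30,r1:36,r2:6,r3:-3,r4:5,r5:Add1

STATUS = VALUE 30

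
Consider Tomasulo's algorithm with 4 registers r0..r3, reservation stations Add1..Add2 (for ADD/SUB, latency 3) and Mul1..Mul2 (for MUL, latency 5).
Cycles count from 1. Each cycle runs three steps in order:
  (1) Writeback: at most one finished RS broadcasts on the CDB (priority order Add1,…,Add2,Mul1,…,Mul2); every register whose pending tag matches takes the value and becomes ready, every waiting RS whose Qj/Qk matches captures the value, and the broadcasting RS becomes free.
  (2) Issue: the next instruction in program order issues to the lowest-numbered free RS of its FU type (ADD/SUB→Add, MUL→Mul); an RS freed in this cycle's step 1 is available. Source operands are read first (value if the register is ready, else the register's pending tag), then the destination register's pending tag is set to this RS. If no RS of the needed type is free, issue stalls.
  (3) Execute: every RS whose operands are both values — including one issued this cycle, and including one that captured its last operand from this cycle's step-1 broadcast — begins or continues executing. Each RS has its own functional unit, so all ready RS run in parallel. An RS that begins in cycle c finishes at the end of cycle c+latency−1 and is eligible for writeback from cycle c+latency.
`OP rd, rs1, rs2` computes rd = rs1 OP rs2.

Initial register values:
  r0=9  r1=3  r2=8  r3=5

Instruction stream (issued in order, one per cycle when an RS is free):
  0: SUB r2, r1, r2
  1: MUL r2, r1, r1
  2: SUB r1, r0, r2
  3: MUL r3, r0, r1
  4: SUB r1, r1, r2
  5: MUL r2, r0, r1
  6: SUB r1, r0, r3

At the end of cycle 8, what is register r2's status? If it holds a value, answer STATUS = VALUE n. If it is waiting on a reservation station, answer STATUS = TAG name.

  c1: issue SUB r2<-Add1  regs: r0:9,r1:3,r2:Add1,r3:5
  c2: issue MUL r2<-Mul1  regs: r0:9,r1:3,r2:Mul1,r3:5
  c3: issue SUB r1<-Add2  regs: r0:9,r1:Add2,r2:Mul1,r3:5
  c4: CDB Add1=-5; issue MUL r3<-Mul2  regs: r0:9,r1:Add2,r2:Mul1,r3:Mul2
  c5: issue SUB r1<-Add1  regs: r0:9,r1:Add1,r2:Mul1,r3:Mul2
  c6: stall  regs: r0:9,r1:Add1,r2:Mul1,r3:Mul2
  c7: CDB Mul1=9; issue MUL r2<-Mul1  regs: r0:9,r1:Add1,r2:Mul1,r3:Mul2
  c8: stall  regs: r0:9,r1:Add1,r2:Mul1,r3:Mul2

STATUS = TAG Mul1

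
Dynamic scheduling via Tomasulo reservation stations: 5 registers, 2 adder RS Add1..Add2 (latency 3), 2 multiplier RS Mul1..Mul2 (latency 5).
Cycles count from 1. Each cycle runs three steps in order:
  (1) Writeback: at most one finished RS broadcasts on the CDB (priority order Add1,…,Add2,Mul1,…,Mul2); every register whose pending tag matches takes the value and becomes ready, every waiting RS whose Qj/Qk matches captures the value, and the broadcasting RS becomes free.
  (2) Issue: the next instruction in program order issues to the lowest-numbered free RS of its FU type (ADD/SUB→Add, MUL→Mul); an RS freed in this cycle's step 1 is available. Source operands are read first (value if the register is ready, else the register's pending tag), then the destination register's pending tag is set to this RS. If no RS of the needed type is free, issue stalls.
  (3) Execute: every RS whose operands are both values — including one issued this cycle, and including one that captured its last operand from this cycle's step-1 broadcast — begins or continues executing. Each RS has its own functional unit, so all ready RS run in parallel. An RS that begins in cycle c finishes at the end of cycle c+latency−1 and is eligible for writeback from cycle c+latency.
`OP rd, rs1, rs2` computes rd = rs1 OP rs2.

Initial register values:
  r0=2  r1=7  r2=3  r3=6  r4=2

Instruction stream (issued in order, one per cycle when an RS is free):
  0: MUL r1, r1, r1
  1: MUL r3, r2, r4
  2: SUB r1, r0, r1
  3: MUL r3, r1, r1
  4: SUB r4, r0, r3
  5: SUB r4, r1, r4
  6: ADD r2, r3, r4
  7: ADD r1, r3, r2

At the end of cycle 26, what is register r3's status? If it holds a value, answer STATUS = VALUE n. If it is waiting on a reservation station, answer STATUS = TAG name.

STATUS = VALUE 2209

cycle 1: issue MUL r1<-Mul1 // r0:2,r1:Mul1,r2:3,r3:6,r4:2
cycle 2: issue MUL r3<-Mul2 // r0:2,r1:Mul1,r2:3,r3:Mul2,r4:2
cycle 3: issue SUB r1<-Add1 // r0:2,r1:Add1,r2:3,r3:Mul2,r4:2
cycle 4: stall // r0:2,r1:Add1,r2:3,r3:Mul2,r4:2
cycle 5: stall // r0:2,r1:Add1,r2:3,r3:Mul2,r4:2
cycle 6: CDB Mul1=49; issue MUL r3<-Mul1 // r0:2,r1:Add1,r2:3,r3:Mul1,r4:2
cycle 7: CDB Mul2=6; issue SUB r4<-Add2 // r0:2,r1:Add1,r2:3,r3:Mul1,r4:Add2
cycle 8: stall // r0:2,r1:Add1,r2:3,r3:Mul1,r4:Add2
cycle 9: CDB Add1=-47; issue SUB r4<-Add1 // r0:2,r1:-47,r2:3,r3:Mul1,r4:Add1
cycle 10: stall // r0:2,r1:-47,r2:3,r3:Mul1,r4:Add1
cycle 11: stall // r0:2,r1:-47,r2:3,r3:Mul1,r4:Add1
cycle 12: stall // r0:2,r1:-47,r2:3,r3:Mul1,r4:Add1
cycle 13: stall // r0:2,r1:-47,r2:3,r3:Mul1,r4:Add1
cycle 14: CDB Mul1=2209; stall // r0:2,r1:-47,r2:3,r3:2209,r4:Add1
cycle 15: stall // r0:2,r1:-47,r2:3,r3:2209,r4:Add1
cycle 16: stall // r0:2,r1:-47,r2:3,r3:2209,r4:Add1
cycle 17: CDB Add2=-2207; issue ADD r2<-Add2 // r0:2,r1:-47,r2:Add2,r3:2209,r4:Add1
cycle 18: stall // r0:2,r1:-47,r2:Add2,r3:2209,r4:Add1
cycle 19: stall // r0:2,r1:-47,r2:Add2,r3:2209,r4:Add1
cycle 20: CDB Add1=2160; issue ADD r1<-Add1 // r0:2,r1:Add1,r2:Add2,r3:2209,r4:2160
cycle 21: - // r0:2,r1:Add1,r2:Add2,r3:2209,r4:2160
cycle 22: - // r0:2,r1:Add1,r2:Add2,r3:2209,r4:2160
cycle 23: CDB Add2=4369 // r0:2,r1:Add1,r2:4369,r3:2209,r4:2160
cycle 24: - // r0:2,r1:Add1,r2:4369,r3:2209,r4:2160
cycle 25: - // r0:2,r1:Add1,r2:4369,r3:2209,r4:2160
cycle 26: CDB Add1=6578 // r0:2,r1:6578,r2:4369,r3:2209,r4:2160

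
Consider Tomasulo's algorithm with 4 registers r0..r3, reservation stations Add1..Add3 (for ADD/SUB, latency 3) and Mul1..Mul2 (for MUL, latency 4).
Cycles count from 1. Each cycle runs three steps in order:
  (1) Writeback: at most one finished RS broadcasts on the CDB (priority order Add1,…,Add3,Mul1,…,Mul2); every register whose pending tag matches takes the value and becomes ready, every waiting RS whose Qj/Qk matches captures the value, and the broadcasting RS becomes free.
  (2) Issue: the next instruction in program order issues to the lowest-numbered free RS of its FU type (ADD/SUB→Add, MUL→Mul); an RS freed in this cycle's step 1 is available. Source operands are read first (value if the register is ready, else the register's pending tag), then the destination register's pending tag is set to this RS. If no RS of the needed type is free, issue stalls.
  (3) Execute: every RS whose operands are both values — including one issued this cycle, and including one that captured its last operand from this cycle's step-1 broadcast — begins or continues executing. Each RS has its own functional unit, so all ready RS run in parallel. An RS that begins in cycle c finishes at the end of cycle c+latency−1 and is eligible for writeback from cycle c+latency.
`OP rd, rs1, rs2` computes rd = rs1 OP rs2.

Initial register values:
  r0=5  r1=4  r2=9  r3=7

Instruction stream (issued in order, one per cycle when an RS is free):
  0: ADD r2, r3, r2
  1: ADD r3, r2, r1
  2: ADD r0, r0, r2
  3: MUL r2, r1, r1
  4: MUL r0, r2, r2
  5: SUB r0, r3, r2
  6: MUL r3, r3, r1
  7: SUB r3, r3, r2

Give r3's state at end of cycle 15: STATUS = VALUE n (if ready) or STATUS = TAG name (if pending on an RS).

STATUS = TAG Add2

  c1: issue ADD r2<-Add1  regs: r0:5,r1:4,r2:Add1,r3:7
  c2: issue ADD r3<-Add2  regs: r0:5,r1:4,r2:Add1,r3:Add2
  c3: issue ADD r0<-Add3  regs: r0:Add3,r1:4,r2:Add1,r3:Add2
  c4: CDB Add1=16; issue MUL r2<-Mul1  regs: r0:Add3,r1:4,r2:Mul1,r3:Add2
  c5: issue MUL r0<-Mul2  regs: r0:Mul2,r1:4,r2:Mul1,r3:Add2
  c6: issue SUB r0<-Add1  regs: r0:Add1,r1:4,r2:Mul1,r3:Add2
  c7: CDB Add2=20; stall  regs: r0:Add1,r1:4,r2:Mul1,r3:20
  c8: CDB Add3=21; stall  regs: r0:Add1,r1:4,r2:Mul1,r3:20
  c9: CDB Mul1=16; issue MUL r3<-Mul1  regs: r0:Add1,r1:4,r2:16,r3:Mul1
  c10: issue SUB r3<-Add2  regs: r0:Add1,r1:4,r2:16,r3:Add2
  c11: -  regs: r0:Add1,r1:4,r2:16,r3:Add2
  c12: CDB Add1=4  regs: r0:4,r1:4,r2:16,r3:Add2
  c13: CDB Mul1=80  regs: r0:4,r1:4,r2:16,r3:Add2
  c14: CDB Mul2=256  regs: r0:4,r1:4,r2:16,r3:Add2
  c15: -  regs: r0:4,r1:4,r2:16,r3:Add2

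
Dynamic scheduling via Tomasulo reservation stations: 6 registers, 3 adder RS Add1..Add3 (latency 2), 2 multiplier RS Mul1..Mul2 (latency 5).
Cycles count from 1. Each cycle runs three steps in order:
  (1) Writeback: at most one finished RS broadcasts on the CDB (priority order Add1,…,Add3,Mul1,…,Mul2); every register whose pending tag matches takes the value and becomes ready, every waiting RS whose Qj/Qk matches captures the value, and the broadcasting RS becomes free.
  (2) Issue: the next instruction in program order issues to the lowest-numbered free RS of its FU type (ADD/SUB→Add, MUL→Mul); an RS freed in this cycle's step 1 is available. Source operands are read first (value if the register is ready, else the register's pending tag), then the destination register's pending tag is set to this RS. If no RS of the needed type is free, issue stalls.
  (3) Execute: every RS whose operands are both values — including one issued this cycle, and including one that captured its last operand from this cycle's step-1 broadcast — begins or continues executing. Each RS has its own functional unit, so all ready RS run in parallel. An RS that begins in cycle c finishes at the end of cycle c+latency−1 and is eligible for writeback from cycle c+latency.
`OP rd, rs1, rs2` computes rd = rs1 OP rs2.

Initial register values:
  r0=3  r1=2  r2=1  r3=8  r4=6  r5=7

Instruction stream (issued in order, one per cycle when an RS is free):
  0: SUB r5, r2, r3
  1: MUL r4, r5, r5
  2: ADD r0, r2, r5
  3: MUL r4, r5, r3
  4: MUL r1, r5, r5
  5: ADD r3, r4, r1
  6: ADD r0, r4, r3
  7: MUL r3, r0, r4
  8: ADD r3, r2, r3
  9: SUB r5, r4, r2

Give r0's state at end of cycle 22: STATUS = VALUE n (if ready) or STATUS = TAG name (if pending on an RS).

STATUS = VALUE -63

c1: issue SUB r5<-Add1 | r0:3,r1:2,r2:1,r3:8,r4:6,r5:Add1
c2: issue MUL r4<-Mul1 | r0:3,r1:2,r2:1,r3:8,r4:Mul1,r5:Add1
c3: CDB Add1=-7; issue ADD r0<-Add1 | r0:Add1,r1:2,r2:1,r3:8,r4:Mul1,r5:-7
c4: issue MUL r4<-Mul2 | r0:Add1,r1:2,r2:1,r3:8,r4:Mul2,r5:-7
c5: CDB Add1=-6; stall | r0:-6,r1:2,r2:1,r3:8,r4:Mul2,r5:-7
c6: stall | r0:-6,r1:2,r2:1,r3:8,r4:Mul2,r5:-7
c7: stall | r0:-6,r1:2,r2:1,r3:8,r4:Mul2,r5:-7
c8: CDB Mul1=49; issue MUL r1<-Mul1 | r0:-6,r1:Mul1,r2:1,r3:8,r4:Mul2,r5:-7
c9: CDB Mul2=-56; issue ADD r3<-Add1 | r0:-6,r1:Mul1,r2:1,r3:Add1,r4:-56,r5:-7
c10: issue ADD r0<-Add2 | r0:Add2,r1:Mul1,r2:1,r3:Add1,r4:-56,r5:-7
c11: issue MUL r3<-Mul2 | r0:Add2,r1:Mul1,r2:1,r3:Mul2,r4:-56,r5:-7
c12: issue ADD r3<-Add3 | r0:Add2,r1:Mul1,r2:1,r3:Add3,r4:-56,r5:-7
c13: CDB Mul1=49; stall | r0:Add2,r1:49,r2:1,r3:Add3,r4:-56,r5:-7
c14: stall | r0:Add2,r1:49,r2:1,r3:Add3,r4:-56,r5:-7
c15: CDB Add1=-7; issue SUB r5<-Add1 | r0:Add2,r1:49,r2:1,r3:Add3,r4:-56,r5:Add1
c16: - | r0:Add2,r1:49,r2:1,r3:Add3,r4:-56,r5:Add1
c17: CDB Add1=-57 | r0:Add2,r1:49,r2:1,r3:Add3,r4:-56,r5:-57
c18: CDB Add2=-63 | r0:-63,r1:49,r2:1,r3:Add3,r4:-56,r5:-57
c19: - | r0:-63,r1:49,r2:1,r3:Add3,r4:-56,r5:-57
c20: - | r0:-63,r1:49,r2:1,r3:Add3,r4:-56,r5:-57
c21: - | r0:-63,r1:49,r2:1,r3:Add3,r4:-56,r5:-57
c22: - | r0:-63,r1:49,r2:1,r3:Add3,r4:-56,r5:-57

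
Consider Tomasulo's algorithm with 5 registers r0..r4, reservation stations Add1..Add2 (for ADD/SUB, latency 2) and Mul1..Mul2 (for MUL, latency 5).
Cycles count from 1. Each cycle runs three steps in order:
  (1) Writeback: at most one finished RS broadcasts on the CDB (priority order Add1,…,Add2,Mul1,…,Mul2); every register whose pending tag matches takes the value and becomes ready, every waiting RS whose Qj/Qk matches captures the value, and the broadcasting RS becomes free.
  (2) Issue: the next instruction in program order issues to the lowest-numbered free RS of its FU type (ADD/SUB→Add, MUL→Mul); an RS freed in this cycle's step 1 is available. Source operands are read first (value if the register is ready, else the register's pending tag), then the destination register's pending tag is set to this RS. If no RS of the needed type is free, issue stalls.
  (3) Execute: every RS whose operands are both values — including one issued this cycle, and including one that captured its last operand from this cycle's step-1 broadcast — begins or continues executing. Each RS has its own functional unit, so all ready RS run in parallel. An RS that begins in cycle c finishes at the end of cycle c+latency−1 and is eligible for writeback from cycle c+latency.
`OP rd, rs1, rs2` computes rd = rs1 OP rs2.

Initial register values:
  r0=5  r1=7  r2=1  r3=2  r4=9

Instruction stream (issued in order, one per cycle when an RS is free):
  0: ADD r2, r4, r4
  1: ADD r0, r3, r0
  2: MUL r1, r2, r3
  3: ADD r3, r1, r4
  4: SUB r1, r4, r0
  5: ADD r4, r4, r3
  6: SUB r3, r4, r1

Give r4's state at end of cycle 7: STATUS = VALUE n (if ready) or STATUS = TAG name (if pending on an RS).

c1: issue ADD r2<-Add1 | r0:5,r1:7,r2:Add1,r3:2,r4:9
c2: issue ADD r0<-Add2 | r0:Add2,r1:7,r2:Add1,r3:2,r4:9
c3: CDB Add1=18; issue MUL r1<-Mul1 | r0:Add2,r1:Mul1,r2:18,r3:2,r4:9
c4: CDB Add2=7; issue ADD r3<-Add1 | r0:7,r1:Mul1,r2:18,r3:Add1,r4:9
c5: issue SUB r1<-Add2 | r0:7,r1:Add2,r2:18,r3:Add1,r4:9
c6: stall | r0:7,r1:Add2,r2:18,r3:Add1,r4:9
c7: CDB Add2=2; issue ADD r4<-Add2 | r0:7,r1:2,r2:18,r3:Add1,r4:Add2

STATUS = TAG Add2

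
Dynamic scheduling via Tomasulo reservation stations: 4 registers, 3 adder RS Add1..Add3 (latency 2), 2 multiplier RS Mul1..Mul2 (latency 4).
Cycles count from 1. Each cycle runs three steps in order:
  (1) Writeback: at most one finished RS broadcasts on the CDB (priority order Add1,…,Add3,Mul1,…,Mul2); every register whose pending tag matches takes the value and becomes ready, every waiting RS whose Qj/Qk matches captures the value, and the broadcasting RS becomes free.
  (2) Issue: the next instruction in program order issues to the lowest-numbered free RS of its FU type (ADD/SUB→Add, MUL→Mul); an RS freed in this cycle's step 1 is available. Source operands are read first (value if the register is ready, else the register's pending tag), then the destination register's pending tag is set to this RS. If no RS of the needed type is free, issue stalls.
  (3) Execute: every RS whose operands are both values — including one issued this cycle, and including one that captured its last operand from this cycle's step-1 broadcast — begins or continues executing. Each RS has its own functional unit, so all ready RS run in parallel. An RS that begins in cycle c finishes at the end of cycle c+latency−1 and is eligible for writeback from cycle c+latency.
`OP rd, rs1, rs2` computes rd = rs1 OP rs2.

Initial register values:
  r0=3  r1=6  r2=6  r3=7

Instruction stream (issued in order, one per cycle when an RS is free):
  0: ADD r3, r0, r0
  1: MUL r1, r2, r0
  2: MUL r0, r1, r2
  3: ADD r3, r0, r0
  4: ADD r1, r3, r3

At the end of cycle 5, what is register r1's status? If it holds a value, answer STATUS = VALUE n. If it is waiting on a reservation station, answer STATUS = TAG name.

STATUS = TAG Add2

c1: issue ADD r3<-Add1 | r0:3,r1:6,r2:6,r3:Add1
c2: issue MUL r1<-Mul1 | r0:3,r1:Mul1,r2:6,r3:Add1
c3: CDB Add1=6; issue MUL r0<-Mul2 | r0:Mul2,r1:Mul1,r2:6,r3:6
c4: issue ADD r3<-Add1 | r0:Mul2,r1:Mul1,r2:6,r3:Add1
c5: issue ADD r1<-Add2 | r0:Mul2,r1:Add2,r2:6,r3:Add1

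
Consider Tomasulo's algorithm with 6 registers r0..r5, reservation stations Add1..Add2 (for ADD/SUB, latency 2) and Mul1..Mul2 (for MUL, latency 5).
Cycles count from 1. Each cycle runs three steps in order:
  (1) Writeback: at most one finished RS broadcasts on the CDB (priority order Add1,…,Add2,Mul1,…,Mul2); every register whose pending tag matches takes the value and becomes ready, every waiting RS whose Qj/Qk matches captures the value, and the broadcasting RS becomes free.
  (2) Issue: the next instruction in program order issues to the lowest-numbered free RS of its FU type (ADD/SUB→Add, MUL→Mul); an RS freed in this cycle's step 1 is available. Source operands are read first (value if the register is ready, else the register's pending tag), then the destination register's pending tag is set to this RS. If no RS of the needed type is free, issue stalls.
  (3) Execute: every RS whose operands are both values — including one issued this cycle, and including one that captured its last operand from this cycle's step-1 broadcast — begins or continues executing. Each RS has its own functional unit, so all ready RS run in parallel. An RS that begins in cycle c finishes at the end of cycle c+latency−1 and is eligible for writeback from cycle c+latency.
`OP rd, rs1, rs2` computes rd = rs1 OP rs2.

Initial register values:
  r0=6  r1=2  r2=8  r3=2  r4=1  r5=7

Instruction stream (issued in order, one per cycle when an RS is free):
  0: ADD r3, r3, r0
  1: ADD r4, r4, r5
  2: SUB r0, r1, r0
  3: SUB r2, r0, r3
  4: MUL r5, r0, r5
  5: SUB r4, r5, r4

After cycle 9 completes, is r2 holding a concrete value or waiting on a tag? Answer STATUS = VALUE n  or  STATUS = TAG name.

STATUS = VALUE -12

c1: issue ADD r3<-Add1 | r0:6,r1:2,r2:8,r3:Add1,r4:1,r5:7
c2: issue ADD r4<-Add2 | r0:6,r1:2,r2:8,r3:Add1,r4:Add2,r5:7
c3: CDB Add1=8; issue SUB r0<-Add1 | r0:Add1,r1:2,r2:8,r3:8,r4:Add2,r5:7
c4: CDB Add2=8; issue SUB r2<-Add2 | r0:Add1,r1:2,r2:Add2,r3:8,r4:8,r5:7
c5: CDB Add1=-4; issue MUL r5<-Mul1 | r0:-4,r1:2,r2:Add2,r3:8,r4:8,r5:Mul1
c6: issue SUB r4<-Add1 | r0:-4,r1:2,r2:Add2,r3:8,r4:Add1,r5:Mul1
c7: CDB Add2=-12 | r0:-4,r1:2,r2:-12,r3:8,r4:Add1,r5:Mul1
c8: - | r0:-4,r1:2,r2:-12,r3:8,r4:Add1,r5:Mul1
c9: - | r0:-4,r1:2,r2:-12,r3:8,r4:Add1,r5:Mul1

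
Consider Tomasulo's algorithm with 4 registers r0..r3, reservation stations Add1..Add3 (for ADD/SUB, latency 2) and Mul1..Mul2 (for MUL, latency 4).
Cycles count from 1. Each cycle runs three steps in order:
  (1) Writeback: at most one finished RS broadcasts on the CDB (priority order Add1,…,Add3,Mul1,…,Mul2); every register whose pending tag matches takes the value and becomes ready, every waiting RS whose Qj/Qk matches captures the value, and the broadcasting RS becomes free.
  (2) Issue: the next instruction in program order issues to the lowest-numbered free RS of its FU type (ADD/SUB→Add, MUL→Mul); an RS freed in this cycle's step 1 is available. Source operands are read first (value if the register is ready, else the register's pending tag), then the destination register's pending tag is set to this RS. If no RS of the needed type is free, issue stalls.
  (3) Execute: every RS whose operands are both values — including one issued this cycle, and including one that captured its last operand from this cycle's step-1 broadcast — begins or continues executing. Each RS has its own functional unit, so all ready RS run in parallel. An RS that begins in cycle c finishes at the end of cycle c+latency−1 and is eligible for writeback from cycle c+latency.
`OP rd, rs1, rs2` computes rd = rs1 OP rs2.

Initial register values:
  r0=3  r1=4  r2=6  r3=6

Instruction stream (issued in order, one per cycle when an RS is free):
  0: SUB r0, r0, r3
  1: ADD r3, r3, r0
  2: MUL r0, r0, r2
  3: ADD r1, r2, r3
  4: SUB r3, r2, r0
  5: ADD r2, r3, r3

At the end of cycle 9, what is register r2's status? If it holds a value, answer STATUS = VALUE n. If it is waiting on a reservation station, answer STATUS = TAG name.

STATUS = TAG Add3

  c1: issue SUB r0<-Add1  regs: r0:Add1,r1:4,r2:6,r3:6
  c2: issue ADD r3<-Add2  regs: r0:Add1,r1:4,r2:6,r3:Add2
  c3: CDB Add1=-3; issue MUL r0<-Mul1  regs: r0:Mul1,r1:4,r2:6,r3:Add2
  c4: issue ADD r1<-Add1  regs: r0:Mul1,r1:Add1,r2:6,r3:Add2
  c5: CDB Add2=3; issue SUB r3<-Add2  regs: r0:Mul1,r1:Add1,r2:6,r3:Add2
  c6: issue ADD r2<-Add3  regs: r0:Mul1,r1:Add1,r2:Add3,r3:Add2
  c7: CDB Add1=9  regs: r0:Mul1,r1:9,r2:Add3,r3:Add2
  c8: CDB Mul1=-18  regs: r0:-18,r1:9,r2:Add3,r3:Add2
  c9: -  regs: r0:-18,r1:9,r2:Add3,r3:Add2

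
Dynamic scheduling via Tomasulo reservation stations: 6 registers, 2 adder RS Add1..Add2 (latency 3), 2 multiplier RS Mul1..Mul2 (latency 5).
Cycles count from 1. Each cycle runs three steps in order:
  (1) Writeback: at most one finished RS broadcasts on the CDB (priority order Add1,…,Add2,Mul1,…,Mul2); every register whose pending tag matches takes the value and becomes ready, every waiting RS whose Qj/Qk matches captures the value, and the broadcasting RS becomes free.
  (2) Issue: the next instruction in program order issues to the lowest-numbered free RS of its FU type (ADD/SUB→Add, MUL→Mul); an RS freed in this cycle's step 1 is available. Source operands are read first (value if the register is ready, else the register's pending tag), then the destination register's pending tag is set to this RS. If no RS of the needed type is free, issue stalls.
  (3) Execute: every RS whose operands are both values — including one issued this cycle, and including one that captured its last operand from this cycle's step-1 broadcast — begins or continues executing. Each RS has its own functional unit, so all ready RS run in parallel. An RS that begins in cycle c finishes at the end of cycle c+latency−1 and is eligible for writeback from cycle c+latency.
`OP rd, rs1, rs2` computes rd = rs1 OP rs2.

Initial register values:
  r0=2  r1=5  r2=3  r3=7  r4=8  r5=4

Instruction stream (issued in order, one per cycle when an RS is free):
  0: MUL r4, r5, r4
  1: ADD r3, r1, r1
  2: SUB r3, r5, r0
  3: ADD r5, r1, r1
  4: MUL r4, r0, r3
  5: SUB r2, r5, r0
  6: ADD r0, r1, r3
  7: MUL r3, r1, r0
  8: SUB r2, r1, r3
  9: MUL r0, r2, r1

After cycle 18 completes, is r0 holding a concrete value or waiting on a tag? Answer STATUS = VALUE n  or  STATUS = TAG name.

  c1: issue MUL r4<-Mul1  regs: r0:2,r1:5,r2:3,r3:7,r4:Mul1,r5:4
  c2: issue ADD r3<-Add1  regs: r0:2,r1:5,r2:3,r3:Add1,r4:Mul1,r5:4
  c3: issue SUB r3<-Add2  regs: r0:2,r1:5,r2:3,r3:Add2,r4:Mul1,r5:4
  c4: stall  regs: r0:2,r1:5,r2:3,r3:Add2,r4:Mul1,r5:4
  c5: CDB Add1=10; issue ADD r5<-Add1  regs: r0:2,r1:5,r2:3,r3:Add2,r4:Mul1,r5:Add1
  c6: CDB Add2=2; issue MUL r4<-Mul2  regs: r0:2,r1:5,r2:3,r3:2,r4:Mul2,r5:Add1
  c7: CDB Mul1=32; issue SUB r2<-Add2  regs: r0:2,r1:5,r2:Add2,r3:2,r4:Mul2,r5:Add1
  c8: CDB Add1=10; issue ADD r0<-Add1  regs: r0:Add1,r1:5,r2:Add2,r3:2,r4:Mul2,r5:10
  c9: issue MUL r3<-Mul1  regs: r0:Add1,r1:5,r2:Add2,r3:Mul1,r4:Mul2,r5:10
  c10: stall  regs: r0:Add1,r1:5,r2:Add2,r3:Mul1,r4:Mul2,r5:10
  c11: CDB Add1=7; issue SUB r2<-Add1  regs: r0:7,r1:5,r2:Add1,r3:Mul1,r4:Mul2,r5:10
  c12: CDB Add2=8; stall  regs: r0:7,r1:5,r2:Add1,r3:Mul1,r4:Mul2,r5:10
  c13: CDB Mul2=4; issue MUL r0<-Mul2  regs: r0:Mul2,r1:5,r2:Add1,r3:Mul1,r4:4,r5:10
  c14: -  regs: r0:Mul2,r1:5,r2:Add1,r3:Mul1,r4:4,r5:10
  c15: -  regs: r0:Mul2,r1:5,r2:Add1,r3:Mul1,r4:4,r5:10
  c16: CDB Mul1=35  regs: r0:Mul2,r1:5,r2:Add1,r3:35,r4:4,r5:10
  c17: -  regs: r0:Mul2,r1:5,r2:Add1,r3:35,r4:4,r5:10
  c18: -  regs: r0:Mul2,r1:5,r2:Add1,r3:35,r4:4,r5:10

STATUS = TAG Mul2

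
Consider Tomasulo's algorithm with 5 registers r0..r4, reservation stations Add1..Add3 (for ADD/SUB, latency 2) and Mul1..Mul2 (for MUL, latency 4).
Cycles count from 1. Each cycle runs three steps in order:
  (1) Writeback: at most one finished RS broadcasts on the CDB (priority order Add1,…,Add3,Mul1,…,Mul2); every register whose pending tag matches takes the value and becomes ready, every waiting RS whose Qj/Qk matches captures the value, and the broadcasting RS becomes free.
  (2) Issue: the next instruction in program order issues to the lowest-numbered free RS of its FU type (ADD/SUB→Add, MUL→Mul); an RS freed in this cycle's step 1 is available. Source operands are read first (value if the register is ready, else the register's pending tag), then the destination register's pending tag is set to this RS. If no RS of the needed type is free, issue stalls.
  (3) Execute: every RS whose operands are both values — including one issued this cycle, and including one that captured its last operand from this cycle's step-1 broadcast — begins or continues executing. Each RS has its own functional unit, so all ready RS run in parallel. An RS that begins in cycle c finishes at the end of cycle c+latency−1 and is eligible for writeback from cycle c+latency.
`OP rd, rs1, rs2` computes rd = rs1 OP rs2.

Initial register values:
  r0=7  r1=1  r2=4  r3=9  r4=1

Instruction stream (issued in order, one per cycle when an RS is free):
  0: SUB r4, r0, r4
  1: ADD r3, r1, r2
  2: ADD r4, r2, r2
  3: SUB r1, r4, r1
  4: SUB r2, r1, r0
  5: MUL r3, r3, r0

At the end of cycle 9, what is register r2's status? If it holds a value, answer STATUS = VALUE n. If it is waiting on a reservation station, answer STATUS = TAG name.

STATUS = VALUE 0

c1: issue SUB r4<-Add1 | r0:7,r1:1,r2:4,r3:9,r4:Add1
c2: issue ADD r3<-Add2 | r0:7,r1:1,r2:4,r3:Add2,r4:Add1
c3: CDB Add1=6; issue ADD r4<-Add1 | r0:7,r1:1,r2:4,r3:Add2,r4:Add1
c4: CDB Add2=5; issue SUB r1<-Add2 | r0:7,r1:Add2,r2:4,r3:5,r4:Add1
c5: CDB Add1=8; issue SUB r2<-Add1 | r0:7,r1:Add2,r2:Add1,r3:5,r4:8
c6: issue MUL r3<-Mul1 | r0:7,r1:Add2,r2:Add1,r3:Mul1,r4:8
c7: CDB Add2=7 | r0:7,r1:7,r2:Add1,r3:Mul1,r4:8
c8: - | r0:7,r1:7,r2:Add1,r3:Mul1,r4:8
c9: CDB Add1=0 | r0:7,r1:7,r2:0,r3:Mul1,r4:8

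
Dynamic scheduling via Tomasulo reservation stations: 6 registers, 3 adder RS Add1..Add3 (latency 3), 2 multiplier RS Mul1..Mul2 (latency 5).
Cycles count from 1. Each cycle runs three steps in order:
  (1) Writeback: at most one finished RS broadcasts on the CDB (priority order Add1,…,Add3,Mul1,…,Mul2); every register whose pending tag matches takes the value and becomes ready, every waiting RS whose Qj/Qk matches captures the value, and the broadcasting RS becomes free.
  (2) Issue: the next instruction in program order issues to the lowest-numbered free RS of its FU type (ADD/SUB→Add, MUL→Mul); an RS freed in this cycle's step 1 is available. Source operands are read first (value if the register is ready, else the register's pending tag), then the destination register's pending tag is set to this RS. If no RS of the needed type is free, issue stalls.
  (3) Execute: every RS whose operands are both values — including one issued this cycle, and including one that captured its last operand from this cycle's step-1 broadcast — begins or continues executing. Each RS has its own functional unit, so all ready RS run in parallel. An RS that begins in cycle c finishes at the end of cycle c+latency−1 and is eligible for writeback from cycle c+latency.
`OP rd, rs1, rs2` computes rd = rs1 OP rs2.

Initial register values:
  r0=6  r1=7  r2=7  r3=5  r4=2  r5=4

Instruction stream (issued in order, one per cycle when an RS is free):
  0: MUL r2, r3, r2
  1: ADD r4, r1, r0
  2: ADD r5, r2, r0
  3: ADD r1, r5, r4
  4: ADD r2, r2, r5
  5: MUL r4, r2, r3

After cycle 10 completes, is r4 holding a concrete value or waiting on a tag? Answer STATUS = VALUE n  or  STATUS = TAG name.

STATUS = TAG Mul1

  c1: issue MUL r2<-Mul1  regs: r0:6,r1:7,r2:Mul1,r3:5,r4:2,r5:4
  c2: issue ADD r4<-Add1  regs: r0:6,r1:7,r2:Mul1,r3:5,r4:Add1,r5:4
  c3: issue ADD r5<-Add2  regs: r0:6,r1:7,r2:Mul1,r3:5,r4:Add1,r5:Add2
  c4: issue ADD r1<-Add3  regs: r0:6,r1:Add3,r2:Mul1,r3:5,r4:Add1,r5:Add2
  c5: CDB Add1=13; issue ADD r2<-Add1  regs: r0:6,r1:Add3,r2:Add1,r3:5,r4:13,r5:Add2
  c6: CDB Mul1=35; issue MUL r4<-Mul1  regs: r0:6,r1:Add3,r2:Add1,r3:5,r4:Mul1,r5:Add2
  c7: -  regs: r0:6,r1:Add3,r2:Add1,r3:5,r4:Mul1,r5:Add2
  c8: -  regs: r0:6,r1:Add3,r2:Add1,r3:5,r4:Mul1,r5:Add2
  c9: CDB Add2=41  regs: r0:6,r1:Add3,r2:Add1,r3:5,r4:Mul1,r5:41
  c10: -  regs: r0:6,r1:Add3,r2:Add1,r3:5,r4:Mul1,r5:41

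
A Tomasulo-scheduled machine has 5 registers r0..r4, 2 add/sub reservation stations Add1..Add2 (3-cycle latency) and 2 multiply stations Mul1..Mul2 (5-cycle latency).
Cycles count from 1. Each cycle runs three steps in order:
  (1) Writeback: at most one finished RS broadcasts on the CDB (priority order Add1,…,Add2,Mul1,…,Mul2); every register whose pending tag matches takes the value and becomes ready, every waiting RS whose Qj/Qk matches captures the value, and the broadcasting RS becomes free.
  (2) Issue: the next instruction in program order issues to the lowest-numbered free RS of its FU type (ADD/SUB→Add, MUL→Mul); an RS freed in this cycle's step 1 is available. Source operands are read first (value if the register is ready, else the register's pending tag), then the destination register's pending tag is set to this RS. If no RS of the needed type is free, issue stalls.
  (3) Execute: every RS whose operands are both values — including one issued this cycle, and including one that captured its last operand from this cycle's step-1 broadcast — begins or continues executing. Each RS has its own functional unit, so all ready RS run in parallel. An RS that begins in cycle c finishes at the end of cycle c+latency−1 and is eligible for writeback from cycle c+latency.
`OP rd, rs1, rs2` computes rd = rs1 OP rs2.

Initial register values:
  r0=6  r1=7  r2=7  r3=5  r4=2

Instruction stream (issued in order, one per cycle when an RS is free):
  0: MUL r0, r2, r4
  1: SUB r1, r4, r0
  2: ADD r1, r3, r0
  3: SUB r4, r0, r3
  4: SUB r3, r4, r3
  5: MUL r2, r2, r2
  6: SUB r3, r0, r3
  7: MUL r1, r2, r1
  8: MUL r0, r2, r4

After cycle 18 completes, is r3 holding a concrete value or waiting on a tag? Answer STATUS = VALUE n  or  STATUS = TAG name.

STATUS = VALUE 10

cycle 1: issue MUL r0<-Mul1 // r0:Mul1,r1:7,r2:7,r3:5,r4:2
cycle 2: issue SUB r1<-Add1 // r0:Mul1,r1:Add1,r2:7,r3:5,r4:2
cycle 3: issue ADD r1<-Add2 // r0:Mul1,r1:Add2,r2:7,r3:5,r4:2
cycle 4: stall // r0:Mul1,r1:Add2,r2:7,r3:5,r4:2
cycle 5: stall // r0:Mul1,r1:Add2,r2:7,r3:5,r4:2
cycle 6: CDB Mul1=14; stall // r0:14,r1:Add2,r2:7,r3:5,r4:2
cycle 7: stall // r0:14,r1:Add2,r2:7,r3:5,r4:2
cycle 8: stall // r0:14,r1:Add2,r2:7,r3:5,r4:2
cycle 9: CDB Add1=-12; issue SUB r4<-Add1 // r0:14,r1:Add2,r2:7,r3:5,r4:Add1
cycle 10: CDB Add2=19; issue SUB r3<-Add2 // r0:14,r1:19,r2:7,r3:Add2,r4:Add1
cycle 11: issue MUL r2<-Mul1 // r0:14,r1:19,r2:Mul1,r3:Add2,r4:Add1
cycle 12: CDB Add1=9; issue SUB r3<-Add1 // r0:14,r1:19,r2:Mul1,r3:Add1,r4:9
cycle 13: issue MUL r1<-Mul2 // r0:14,r1:Mul2,r2:Mul1,r3:Add1,r4:9
cycle 14: stall // r0:14,r1:Mul2,r2:Mul1,r3:Add1,r4:9
cycle 15: CDB Add2=4; stall // r0:14,r1:Mul2,r2:Mul1,r3:Add1,r4:9
cycle 16: CDB Mul1=49; issue MUL r0<-Mul1 // r0:Mul1,r1:Mul2,r2:49,r3:Add1,r4:9
cycle 17: - // r0:Mul1,r1:Mul2,r2:49,r3:Add1,r4:9
cycle 18: CDB Add1=10 // r0:Mul1,r1:Mul2,r2:49,r3:10,r4:9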